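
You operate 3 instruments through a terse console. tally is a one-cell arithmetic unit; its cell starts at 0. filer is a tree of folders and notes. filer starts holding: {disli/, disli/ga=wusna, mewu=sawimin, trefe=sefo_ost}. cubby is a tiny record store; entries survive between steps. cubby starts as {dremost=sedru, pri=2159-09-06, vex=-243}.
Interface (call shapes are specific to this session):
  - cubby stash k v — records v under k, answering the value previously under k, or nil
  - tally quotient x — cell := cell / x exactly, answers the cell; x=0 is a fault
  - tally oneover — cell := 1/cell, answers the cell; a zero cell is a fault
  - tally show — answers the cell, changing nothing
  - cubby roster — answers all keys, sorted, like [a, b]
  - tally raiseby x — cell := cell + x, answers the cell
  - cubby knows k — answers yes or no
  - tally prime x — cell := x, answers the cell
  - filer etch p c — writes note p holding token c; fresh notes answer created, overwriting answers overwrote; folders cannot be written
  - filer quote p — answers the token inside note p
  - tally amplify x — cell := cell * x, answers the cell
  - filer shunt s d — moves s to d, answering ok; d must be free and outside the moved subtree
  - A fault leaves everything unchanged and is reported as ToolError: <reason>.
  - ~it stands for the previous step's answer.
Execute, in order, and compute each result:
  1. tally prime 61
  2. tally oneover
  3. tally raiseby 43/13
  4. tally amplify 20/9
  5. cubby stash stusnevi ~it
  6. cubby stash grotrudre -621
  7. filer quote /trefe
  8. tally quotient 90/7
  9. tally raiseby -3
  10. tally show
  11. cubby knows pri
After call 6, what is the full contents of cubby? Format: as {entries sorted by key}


Answer: {dremost=sedru, grotrudre=-621, pri=2159-09-06, stusnevi=52720/7137, vex=-243}

Derivation:
Next I call tally prime on x→61, yielding 61.
Invoking tally oneover, → 1/61.
Then tally raiseby on x→43/13, and see 2636/793.
Invoking tally amplify on x→20/9: 52720/7137.
Then cubby stash on k→stusnevi, v→~it, and observe nil.
Calling cubby stash on k→grotrudre, v→-621, and see nil.
Now I run filer quote on p→/trefe, → sefo_ost.
I call tally quotient on x→90/7, yielding 36904/64233.
Then tally raiseby on x→-3, giving -155795/64233.
I call tally show, and observe -155795/64233.
I use cubby knows on k→pri: yes.


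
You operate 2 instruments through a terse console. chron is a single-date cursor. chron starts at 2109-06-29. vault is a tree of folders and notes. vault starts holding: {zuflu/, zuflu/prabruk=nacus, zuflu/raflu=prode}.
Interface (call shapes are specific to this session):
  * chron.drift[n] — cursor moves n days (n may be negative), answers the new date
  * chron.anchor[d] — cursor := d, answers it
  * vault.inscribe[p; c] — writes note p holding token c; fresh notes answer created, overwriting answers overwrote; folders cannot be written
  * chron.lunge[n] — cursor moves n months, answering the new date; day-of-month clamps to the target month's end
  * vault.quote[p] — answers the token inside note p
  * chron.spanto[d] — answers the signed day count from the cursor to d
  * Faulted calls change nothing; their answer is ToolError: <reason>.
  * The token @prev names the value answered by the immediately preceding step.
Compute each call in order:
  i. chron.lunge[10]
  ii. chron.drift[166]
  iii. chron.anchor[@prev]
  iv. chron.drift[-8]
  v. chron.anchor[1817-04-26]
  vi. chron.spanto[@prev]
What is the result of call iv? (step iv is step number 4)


Answer: 2110-10-04

Derivation:
% 1. chron.lunge(n='10') -> 2110-04-29
% 2. chron.drift(n='166') -> 2110-10-12
% 3. chron.anchor(d='@prev') -> 2110-10-12
% 4. chron.drift(n='-8') -> 2110-10-04
% 5. chron.anchor(d='1817-04-26') -> 1817-04-26
% 6. chron.spanto(d='@prev') -> 0


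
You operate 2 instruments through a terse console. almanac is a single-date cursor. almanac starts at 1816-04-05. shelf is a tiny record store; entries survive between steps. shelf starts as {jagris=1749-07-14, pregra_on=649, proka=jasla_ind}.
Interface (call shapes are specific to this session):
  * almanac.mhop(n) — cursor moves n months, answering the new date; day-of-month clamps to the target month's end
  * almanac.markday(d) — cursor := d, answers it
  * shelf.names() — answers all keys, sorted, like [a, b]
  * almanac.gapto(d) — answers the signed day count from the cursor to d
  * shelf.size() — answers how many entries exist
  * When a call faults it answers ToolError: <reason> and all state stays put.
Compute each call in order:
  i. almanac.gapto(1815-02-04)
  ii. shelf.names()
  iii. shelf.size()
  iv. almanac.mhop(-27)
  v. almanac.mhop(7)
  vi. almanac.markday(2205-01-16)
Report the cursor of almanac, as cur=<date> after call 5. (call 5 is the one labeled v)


Answer: cur=1814-08-05

Derivation:
$ almanac.gapto d: 1815-02-04
  -426
$ shelf.names
  [jagris, pregra_on, proka]
$ shelf.size
  3
$ almanac.mhop n: -27
  1814-01-05
$ almanac.mhop n: 7
  1814-08-05
$ almanac.markday d: 2205-01-16
  2205-01-16


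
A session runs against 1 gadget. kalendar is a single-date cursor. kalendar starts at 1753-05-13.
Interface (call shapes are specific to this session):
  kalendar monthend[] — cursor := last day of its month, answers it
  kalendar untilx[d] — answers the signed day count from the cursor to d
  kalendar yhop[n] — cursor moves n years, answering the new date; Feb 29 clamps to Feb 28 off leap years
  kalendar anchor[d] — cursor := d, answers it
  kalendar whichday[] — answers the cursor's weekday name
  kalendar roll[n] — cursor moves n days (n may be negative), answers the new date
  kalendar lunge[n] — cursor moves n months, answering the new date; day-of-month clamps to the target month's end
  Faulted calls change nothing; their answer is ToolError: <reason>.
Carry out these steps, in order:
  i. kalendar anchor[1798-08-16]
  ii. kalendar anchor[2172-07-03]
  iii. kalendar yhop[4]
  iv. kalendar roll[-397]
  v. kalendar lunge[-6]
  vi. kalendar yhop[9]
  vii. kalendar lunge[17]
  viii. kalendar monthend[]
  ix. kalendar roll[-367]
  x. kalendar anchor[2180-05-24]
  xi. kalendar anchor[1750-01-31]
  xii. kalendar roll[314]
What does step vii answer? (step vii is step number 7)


Answer: 2185-05-02

Derivation:
;; 1. kalendar anchor(d→1798-08-16) -> 1798-08-16
;; 2. kalendar anchor(d→2172-07-03) -> 2172-07-03
;; 3. kalendar yhop(n→4) -> 2176-07-03
;; 4. kalendar roll(n→-397) -> 2175-06-02
;; 5. kalendar lunge(n→-6) -> 2174-12-02
;; 6. kalendar yhop(n→9) -> 2183-12-02
;; 7. kalendar lunge(n→17) -> 2185-05-02
;; 8. kalendar monthend() -> 2185-05-31
;; 9. kalendar roll(n→-367) -> 2184-05-29
;; 10. kalendar anchor(d→2180-05-24) -> 2180-05-24
;; 11. kalendar anchor(d→1750-01-31) -> 1750-01-31
;; 12. kalendar roll(n→314) -> 1750-12-11


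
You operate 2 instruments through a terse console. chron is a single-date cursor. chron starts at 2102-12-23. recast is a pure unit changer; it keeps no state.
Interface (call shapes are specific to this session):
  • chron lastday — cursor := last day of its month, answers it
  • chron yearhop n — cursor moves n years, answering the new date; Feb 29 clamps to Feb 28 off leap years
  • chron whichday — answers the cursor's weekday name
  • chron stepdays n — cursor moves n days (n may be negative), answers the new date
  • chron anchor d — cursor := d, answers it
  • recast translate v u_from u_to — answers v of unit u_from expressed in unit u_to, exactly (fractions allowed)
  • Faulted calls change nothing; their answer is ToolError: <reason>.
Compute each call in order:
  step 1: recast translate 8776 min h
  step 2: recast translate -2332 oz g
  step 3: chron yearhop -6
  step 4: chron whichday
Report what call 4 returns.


Answer: Sunday

Derivation:
→ recast translate(v: 8776, u_from: min, u_to: h)
← 2194/15
→ recast translate(v: -2332, u_from: oz, u_to: g)
← -26444435171/400000
→ chron yearhop(n: -6)
← 2096-12-23
→ chron whichday()
← Sunday


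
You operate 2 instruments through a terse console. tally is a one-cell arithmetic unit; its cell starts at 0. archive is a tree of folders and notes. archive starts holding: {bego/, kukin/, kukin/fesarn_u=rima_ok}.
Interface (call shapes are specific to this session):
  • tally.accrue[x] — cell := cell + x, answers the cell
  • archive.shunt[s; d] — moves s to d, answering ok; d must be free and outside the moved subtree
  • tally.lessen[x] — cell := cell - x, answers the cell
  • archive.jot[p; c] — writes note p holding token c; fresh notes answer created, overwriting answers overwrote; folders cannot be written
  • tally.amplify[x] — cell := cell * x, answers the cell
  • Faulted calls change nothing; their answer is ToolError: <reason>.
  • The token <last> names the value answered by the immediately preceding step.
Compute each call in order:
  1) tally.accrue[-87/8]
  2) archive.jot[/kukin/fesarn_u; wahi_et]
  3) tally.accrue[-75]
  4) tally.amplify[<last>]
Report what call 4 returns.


Step: tally.accrue[x: -87/8]
Result: -87/8
Step: archive.jot[p: /kukin/fesarn_u; c: wahi_et]
Result: overwrote
Step: tally.accrue[x: -75]
Result: -687/8
Step: tally.amplify[x: <last>]
Result: 471969/64

Answer: 471969/64


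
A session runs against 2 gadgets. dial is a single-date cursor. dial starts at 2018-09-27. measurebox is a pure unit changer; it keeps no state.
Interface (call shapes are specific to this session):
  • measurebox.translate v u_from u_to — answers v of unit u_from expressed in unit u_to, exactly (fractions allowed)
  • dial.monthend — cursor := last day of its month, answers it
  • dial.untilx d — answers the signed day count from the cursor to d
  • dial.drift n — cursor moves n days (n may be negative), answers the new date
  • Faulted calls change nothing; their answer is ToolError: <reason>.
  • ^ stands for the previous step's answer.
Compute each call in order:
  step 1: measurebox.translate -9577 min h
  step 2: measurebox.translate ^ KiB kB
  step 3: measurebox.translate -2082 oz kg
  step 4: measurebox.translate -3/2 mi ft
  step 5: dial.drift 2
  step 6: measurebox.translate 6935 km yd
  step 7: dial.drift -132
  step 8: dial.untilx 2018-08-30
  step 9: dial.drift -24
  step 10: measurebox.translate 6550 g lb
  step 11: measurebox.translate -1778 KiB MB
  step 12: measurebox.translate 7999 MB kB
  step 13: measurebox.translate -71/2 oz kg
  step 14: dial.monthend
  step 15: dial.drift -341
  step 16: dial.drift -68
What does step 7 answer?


→ measurebox.translate(v→-9577, u_from→min, u_to→h)
← -9577/60
→ measurebox.translate(v→^, u_from→KiB, u_to→kB)
← -306464/1875
→ measurebox.translate(v→-2082, u_from→oz, u_to→kg)
← -47218965717/800000000
→ measurebox.translate(v→-3/2, u_from→mi, u_to→ft)
← -7920
→ dial.drift(n→2)
← 2018-09-29
→ measurebox.translate(v→6935, u_from→km, u_to→yd)
← 8668750000/1143
→ dial.drift(n→-132)
← 2018-05-20
→ dial.untilx(d→2018-08-30)
← 102
→ dial.drift(n→-24)
← 2018-04-26
→ measurebox.translate(v→6550, u_from→g, u_to→lb)
← 655000000/45359237
→ measurebox.translate(v→-1778, u_from→KiB, u_to→MB)
← -28448/15625
→ measurebox.translate(v→7999, u_from→MB, u_to→kB)
← 7999000
→ measurebox.translate(v→-71/2, u_from→oz, u_to→kg)
← -3220505827/3200000000
→ dial.monthend()
← 2018-04-30
→ dial.drift(n→-341)
← 2017-05-24
→ dial.drift(n→-68)
← 2017-03-17

Answer: 2018-05-20


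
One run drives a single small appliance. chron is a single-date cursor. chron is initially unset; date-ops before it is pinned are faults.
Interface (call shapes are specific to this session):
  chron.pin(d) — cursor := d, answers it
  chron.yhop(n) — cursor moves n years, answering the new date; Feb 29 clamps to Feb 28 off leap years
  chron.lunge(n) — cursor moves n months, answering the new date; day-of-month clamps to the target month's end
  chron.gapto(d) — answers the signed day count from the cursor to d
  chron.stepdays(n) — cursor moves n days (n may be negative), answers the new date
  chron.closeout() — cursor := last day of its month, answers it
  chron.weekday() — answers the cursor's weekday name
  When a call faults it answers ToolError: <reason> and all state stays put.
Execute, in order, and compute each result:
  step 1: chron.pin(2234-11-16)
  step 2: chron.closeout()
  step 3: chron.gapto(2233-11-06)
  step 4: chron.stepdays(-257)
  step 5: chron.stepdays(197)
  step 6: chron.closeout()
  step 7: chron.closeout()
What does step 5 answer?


Answer: 2234-10-01

Derivation:
~$ chron.pin d=2234-11-16
:: 2234-11-16
~$ chron.closeout
:: 2234-11-30
~$ chron.gapto d=2233-11-06
:: -389
~$ chron.stepdays n=-257
:: 2234-03-18
~$ chron.stepdays n=197
:: 2234-10-01
~$ chron.closeout
:: 2234-10-31
~$ chron.closeout
:: 2234-10-31


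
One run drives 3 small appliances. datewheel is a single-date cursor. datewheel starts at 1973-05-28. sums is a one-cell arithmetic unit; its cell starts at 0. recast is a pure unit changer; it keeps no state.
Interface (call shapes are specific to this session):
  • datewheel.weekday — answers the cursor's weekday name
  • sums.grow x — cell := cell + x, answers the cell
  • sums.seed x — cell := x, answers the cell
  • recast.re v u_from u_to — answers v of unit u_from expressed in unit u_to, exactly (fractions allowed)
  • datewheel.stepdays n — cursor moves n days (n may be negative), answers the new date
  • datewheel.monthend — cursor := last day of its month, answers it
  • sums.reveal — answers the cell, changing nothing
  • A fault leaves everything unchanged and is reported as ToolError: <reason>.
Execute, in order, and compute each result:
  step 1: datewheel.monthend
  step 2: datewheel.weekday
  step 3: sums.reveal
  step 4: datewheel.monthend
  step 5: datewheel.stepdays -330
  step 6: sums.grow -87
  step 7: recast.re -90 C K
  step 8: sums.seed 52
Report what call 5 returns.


Answer: 1972-07-05

Derivation:
! monthend() : 1973-05-31
! weekday() : Thursday
! reveal() : 0
! monthend() : 1973-05-31
! stepdays(n: -330) : 1972-07-05
! grow(x: -87) : -87
! re(v: -90, u_from: C, u_to: K) : 3663/20
! seed(x: 52) : 52


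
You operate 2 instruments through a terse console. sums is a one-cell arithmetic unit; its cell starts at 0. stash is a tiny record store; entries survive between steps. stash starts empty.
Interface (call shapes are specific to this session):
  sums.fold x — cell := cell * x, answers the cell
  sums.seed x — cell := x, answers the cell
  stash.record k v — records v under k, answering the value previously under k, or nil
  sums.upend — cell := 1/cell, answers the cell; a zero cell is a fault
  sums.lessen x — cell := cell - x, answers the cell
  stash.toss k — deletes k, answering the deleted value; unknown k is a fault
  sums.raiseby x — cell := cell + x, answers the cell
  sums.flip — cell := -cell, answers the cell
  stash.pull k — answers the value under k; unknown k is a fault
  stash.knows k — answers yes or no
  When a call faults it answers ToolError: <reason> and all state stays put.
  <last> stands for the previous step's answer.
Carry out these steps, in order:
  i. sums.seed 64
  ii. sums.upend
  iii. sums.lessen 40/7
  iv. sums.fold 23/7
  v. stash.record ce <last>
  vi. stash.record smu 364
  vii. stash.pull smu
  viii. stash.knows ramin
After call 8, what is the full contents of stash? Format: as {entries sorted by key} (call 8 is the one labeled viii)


Answer: {ce=-58719/3136, smu=364}

Derivation:
-- 1. sums.seed(x→64) : 64
-- 2. sums.upend() : 1/64
-- 3. sums.lessen(x→40/7) : -2553/448
-- 4. sums.fold(x→23/7) : -58719/3136
-- 5. stash.record(k→ce, v→<last>) : nil
-- 6. stash.record(k→smu, v→364) : nil
-- 7. stash.pull(k→smu) : 364
-- 8. stash.knows(k→ramin) : no


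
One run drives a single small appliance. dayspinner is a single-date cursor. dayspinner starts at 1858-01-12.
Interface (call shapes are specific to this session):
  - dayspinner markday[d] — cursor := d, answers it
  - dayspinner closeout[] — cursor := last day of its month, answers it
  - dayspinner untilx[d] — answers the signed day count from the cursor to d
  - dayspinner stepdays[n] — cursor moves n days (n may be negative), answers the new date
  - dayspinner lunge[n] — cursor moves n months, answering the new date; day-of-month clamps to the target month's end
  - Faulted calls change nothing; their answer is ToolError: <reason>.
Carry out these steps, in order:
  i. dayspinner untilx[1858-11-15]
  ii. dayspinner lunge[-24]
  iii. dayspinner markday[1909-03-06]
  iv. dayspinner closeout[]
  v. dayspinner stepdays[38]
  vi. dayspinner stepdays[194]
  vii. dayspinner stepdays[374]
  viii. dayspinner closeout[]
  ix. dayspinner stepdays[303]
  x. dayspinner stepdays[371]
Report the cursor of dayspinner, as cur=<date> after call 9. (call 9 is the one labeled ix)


Step: dayspinner untilx[d='1858-11-15']
Result: 307
Step: dayspinner lunge[n='-24']
Result: 1856-01-12
Step: dayspinner markday[d='1909-03-06']
Result: 1909-03-06
Step: dayspinner closeout[]
Result: 1909-03-31
Step: dayspinner stepdays[n='38']
Result: 1909-05-08
Step: dayspinner stepdays[n='194']
Result: 1909-11-18
Step: dayspinner stepdays[n='374']
Result: 1910-11-27
Step: dayspinner closeout[]
Result: 1910-11-30
Step: dayspinner stepdays[n='303']
Result: 1911-09-29
Step: dayspinner stepdays[n='371']
Result: 1912-10-04

Answer: cur=1911-09-29


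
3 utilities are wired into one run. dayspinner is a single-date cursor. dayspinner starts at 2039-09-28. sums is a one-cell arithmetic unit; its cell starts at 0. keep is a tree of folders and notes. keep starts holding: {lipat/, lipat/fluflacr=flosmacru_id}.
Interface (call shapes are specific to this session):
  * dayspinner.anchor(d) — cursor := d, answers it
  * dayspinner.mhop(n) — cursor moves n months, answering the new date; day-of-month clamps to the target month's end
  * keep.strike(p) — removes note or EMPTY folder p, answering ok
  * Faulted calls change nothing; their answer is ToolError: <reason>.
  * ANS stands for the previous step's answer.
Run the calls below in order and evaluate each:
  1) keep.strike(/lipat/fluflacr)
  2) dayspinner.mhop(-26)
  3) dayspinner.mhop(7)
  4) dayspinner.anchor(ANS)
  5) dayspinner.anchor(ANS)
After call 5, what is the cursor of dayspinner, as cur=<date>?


·→ strike(p='/lipat/fluflacr')
·← ok
·→ mhop(n='-26')
·← 2037-07-28
·→ mhop(n='7')
·← 2038-02-28
·→ anchor(d='ANS')
·← 2038-02-28
·→ anchor(d='ANS')
·← 2038-02-28

Answer: cur=2038-02-28


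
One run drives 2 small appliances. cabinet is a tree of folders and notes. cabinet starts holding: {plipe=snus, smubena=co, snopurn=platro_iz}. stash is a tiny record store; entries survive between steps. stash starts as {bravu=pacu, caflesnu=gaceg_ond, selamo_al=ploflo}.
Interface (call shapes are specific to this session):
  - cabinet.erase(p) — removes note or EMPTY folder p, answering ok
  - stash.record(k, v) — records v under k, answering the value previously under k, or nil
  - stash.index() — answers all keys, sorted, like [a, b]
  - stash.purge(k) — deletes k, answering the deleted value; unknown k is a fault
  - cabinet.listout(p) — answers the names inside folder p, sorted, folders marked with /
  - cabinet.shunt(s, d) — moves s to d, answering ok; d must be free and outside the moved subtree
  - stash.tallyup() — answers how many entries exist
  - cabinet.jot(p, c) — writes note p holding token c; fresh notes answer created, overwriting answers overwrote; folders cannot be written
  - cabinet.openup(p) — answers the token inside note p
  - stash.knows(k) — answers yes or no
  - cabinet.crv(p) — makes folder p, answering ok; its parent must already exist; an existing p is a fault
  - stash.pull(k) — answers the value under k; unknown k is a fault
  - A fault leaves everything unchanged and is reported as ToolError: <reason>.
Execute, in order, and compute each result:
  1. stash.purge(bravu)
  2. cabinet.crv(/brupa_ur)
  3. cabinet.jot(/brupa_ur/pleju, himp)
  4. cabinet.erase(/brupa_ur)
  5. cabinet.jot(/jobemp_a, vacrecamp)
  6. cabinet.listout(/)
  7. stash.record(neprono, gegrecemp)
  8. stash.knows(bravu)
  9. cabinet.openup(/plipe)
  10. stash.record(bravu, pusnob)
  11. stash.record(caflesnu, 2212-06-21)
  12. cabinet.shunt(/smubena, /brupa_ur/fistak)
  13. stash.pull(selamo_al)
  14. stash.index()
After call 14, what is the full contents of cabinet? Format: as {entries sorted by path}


Answer: {brupa_ur/, brupa_ur/fistak=co, brupa_ur/pleju=himp, jobemp_a=vacrecamp, plipe=snus, snopurn=platro_iz}

Derivation:
>>> purge k='bravu'
  pacu
>>> crv p='/brupa_ur'
  ok
>>> jot p='/brupa_ur/pleju' c='himp'
  created
>>> erase p='/brupa_ur'
  ToolError: not empty
>>> jot p='/jobemp_a' c='vacrecamp'
  created
>>> listout p='/'
  [brupa_ur/, jobemp_a, plipe, smubena, snopurn]
>>> record k='neprono' v='gegrecemp'
  nil
>>> knows k='bravu'
  no
>>> openup p='/plipe'
  snus
>>> record k='bravu' v='pusnob'
  nil
>>> record k='caflesnu' v='2212-06-21'
  gaceg_ond
>>> shunt s='/smubena' d='/brupa_ur/fistak'
  ok
>>> pull k='selamo_al'
  ploflo
>>> index
  [bravu, caflesnu, neprono, selamo_al]


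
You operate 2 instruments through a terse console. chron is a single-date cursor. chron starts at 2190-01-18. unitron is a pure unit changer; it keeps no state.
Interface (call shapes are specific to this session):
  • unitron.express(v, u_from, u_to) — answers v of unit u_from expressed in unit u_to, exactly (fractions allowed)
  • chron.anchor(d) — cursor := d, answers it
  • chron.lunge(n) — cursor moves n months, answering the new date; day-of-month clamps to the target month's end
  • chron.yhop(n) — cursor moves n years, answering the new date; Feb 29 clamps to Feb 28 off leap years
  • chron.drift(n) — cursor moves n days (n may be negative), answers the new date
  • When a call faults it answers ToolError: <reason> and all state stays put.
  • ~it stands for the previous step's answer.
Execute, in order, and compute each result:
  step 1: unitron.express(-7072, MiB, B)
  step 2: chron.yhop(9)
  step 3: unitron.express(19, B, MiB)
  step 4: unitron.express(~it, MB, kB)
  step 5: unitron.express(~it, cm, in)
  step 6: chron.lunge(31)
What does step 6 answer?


Answer: 2201-08-18

Derivation:
% 1. unitron.express(v=-7072, u_from=MiB, u_to=B) ~> -7415529472
% 2. chron.yhop(n=9) ~> 2199-01-18
% 3. unitron.express(v=19, u_from=B, u_to=MiB) ~> 19/1048576
% 4. unitron.express(v=~it, u_from=MB, u_to=kB) ~> 2375/131072
% 5. unitron.express(v=~it, u_from=cm, u_to=in) ~> 59375/8323072
% 6. chron.lunge(n=31) ~> 2201-08-18


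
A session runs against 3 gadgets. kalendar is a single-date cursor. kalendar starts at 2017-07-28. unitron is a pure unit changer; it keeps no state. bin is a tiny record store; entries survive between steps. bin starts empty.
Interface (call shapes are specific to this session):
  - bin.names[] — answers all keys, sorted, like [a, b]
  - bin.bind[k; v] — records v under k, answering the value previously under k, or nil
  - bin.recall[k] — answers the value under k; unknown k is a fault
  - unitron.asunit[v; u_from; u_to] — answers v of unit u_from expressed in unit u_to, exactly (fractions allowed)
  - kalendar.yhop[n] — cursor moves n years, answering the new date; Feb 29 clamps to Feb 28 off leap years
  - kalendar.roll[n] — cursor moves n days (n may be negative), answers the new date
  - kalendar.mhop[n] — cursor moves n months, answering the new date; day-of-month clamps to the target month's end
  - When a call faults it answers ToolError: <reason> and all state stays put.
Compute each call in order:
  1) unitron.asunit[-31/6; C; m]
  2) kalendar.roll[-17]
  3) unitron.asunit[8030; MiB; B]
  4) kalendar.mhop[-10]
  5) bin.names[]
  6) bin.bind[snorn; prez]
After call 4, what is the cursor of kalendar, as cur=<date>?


Answer: cur=2016-09-11

Derivation:
Do: asunit[v='-31/6'; u_from='C'; u_to='m']
See: ToolError: incompatible units
Do: roll[n='-17']
See: 2017-07-11
Do: asunit[v='8030'; u_from='MiB'; u_to='B']
See: 8420065280
Do: mhop[n='-10']
See: 2016-09-11
Do: names[]
See: []
Do: bind[k='snorn'; v='prez']
See: nil


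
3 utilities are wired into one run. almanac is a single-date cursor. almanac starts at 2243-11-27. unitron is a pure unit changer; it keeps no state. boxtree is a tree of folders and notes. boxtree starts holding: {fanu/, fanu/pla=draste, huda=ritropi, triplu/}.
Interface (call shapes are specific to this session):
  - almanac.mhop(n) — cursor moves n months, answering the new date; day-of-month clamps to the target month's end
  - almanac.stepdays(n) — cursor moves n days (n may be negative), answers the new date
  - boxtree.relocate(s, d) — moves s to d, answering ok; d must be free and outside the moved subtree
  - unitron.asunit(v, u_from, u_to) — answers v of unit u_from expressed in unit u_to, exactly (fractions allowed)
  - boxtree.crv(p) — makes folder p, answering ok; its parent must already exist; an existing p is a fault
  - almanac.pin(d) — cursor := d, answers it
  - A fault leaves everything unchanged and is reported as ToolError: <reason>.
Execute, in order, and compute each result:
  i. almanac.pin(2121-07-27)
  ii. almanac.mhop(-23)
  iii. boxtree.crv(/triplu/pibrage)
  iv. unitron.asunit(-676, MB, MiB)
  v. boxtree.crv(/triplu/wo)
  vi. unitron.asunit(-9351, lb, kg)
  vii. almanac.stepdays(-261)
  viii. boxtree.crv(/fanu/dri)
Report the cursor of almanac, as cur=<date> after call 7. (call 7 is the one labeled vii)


Answer: cur=2118-12-09

Derivation:
> almanac.pin d=2121-07-27
[out] 2121-07-27
> almanac.mhop n=-23
[out] 2119-08-27
> boxtree.crv p=/triplu/pibrage
[out] ok
> unitron.asunit v=-676 u_from=MB u_to=MiB
[out] -2640625/4096
> boxtree.crv p=/triplu/wo
[out] ok
> unitron.asunit v=-9351 u_from=lb u_to=kg
[out] -424154225187/100000000
> almanac.stepdays n=-261
[out] 2118-12-09
> boxtree.crv p=/fanu/dri
[out] ok


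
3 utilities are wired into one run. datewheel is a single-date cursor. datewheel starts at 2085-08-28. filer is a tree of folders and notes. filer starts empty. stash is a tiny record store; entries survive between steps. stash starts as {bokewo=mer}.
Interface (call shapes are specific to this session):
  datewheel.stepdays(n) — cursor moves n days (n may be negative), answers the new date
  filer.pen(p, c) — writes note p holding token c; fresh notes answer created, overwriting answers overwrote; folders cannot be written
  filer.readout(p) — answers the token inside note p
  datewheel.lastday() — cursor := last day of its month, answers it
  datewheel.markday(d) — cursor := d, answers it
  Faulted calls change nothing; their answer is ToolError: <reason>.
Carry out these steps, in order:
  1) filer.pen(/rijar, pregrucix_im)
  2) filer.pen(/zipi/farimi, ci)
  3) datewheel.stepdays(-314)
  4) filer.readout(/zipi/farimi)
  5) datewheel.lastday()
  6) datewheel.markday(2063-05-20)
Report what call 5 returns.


Using pen passing p→/rijar, c→pregrucix_im, which returns created.
I call pen passing p→/zipi/farimi, c→ci, → ToolError: no parent.
I use stepdays passing n→-314, and observe 2084-10-18.
I run readout passing p→/zipi/farimi, — result: ToolError: not found.
I call lastday(), → 2084-10-31.
Calling markday passing d→2063-05-20, giving 2063-05-20.

Answer: 2084-10-31


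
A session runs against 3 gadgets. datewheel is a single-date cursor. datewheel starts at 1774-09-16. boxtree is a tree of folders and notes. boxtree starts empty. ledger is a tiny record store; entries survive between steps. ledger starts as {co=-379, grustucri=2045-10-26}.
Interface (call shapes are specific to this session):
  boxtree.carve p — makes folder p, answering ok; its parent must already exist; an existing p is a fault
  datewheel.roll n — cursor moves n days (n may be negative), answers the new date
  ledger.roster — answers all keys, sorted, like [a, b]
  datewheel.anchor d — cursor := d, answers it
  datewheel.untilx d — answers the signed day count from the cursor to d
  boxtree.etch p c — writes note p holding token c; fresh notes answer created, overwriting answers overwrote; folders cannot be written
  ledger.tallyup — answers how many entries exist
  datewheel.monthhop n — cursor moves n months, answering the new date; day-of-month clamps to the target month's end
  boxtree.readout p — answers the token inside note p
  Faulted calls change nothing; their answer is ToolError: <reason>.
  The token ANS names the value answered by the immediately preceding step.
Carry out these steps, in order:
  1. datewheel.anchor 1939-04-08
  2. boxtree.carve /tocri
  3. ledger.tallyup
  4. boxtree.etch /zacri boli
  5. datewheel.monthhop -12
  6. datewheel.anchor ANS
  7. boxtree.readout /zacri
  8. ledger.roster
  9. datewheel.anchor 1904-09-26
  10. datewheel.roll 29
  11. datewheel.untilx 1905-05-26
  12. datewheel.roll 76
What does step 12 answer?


Answer: 1905-01-09

Derivation:
>> anchor(d: 1939-04-08)
<< 1939-04-08
>> carve(p: /tocri)
<< ok
>> tallyup()
<< 2
>> etch(p: /zacri, c: boli)
<< created
>> monthhop(n: -12)
<< 1938-04-08
>> anchor(d: ANS)
<< 1938-04-08
>> readout(p: /zacri)
<< boli
>> roster()
<< [co, grustucri]
>> anchor(d: 1904-09-26)
<< 1904-09-26
>> roll(n: 29)
<< 1904-10-25
>> untilx(d: 1905-05-26)
<< 213
>> roll(n: 76)
<< 1905-01-09


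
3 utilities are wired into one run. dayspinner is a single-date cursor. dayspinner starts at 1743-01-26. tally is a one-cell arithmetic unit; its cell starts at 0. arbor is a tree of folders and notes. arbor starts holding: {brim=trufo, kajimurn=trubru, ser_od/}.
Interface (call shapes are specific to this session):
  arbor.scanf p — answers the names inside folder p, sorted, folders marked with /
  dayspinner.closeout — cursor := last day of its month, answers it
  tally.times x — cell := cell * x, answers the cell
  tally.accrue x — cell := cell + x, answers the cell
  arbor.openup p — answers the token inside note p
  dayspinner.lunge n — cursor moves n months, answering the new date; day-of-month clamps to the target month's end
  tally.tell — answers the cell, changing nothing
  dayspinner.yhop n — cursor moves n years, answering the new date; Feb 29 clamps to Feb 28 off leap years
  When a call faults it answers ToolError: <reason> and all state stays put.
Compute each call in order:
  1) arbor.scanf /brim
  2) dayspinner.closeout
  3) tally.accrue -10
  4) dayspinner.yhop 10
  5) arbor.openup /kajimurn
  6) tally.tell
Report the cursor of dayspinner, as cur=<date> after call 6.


I invoke arbor.scanf passing p: /brim, which returns ToolError: not a directory.
I call dayspinner.closeout, and observe 1743-01-31.
Invoking tally.accrue passing x: -10, which returns -10.
Invoking dayspinner.yhop passing n: 10, giving 1753-01-31.
Calling arbor.openup passing p: /kajimurn, → trubru.
Invoking tally.tell(), yielding -10.

Answer: cur=1753-01-31


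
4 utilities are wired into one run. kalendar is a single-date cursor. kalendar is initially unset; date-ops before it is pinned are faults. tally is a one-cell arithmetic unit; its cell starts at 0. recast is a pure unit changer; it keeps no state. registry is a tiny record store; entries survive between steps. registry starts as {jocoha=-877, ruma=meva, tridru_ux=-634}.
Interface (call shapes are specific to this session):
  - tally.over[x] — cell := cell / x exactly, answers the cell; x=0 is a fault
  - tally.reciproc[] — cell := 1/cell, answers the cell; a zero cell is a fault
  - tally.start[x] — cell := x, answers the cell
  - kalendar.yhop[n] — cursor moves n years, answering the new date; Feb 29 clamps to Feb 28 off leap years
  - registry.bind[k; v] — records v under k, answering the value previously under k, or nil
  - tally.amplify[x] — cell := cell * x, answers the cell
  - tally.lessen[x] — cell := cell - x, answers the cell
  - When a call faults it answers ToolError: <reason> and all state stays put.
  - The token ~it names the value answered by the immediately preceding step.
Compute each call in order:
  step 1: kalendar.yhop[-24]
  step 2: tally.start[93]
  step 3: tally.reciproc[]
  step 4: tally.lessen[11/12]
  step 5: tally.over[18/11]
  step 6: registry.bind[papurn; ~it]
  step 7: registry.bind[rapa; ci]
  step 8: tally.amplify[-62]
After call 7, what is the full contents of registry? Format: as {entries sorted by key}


I invoke kalendar.yhop using n: -24, and see ToolError: no date set.
Calling tally.start using x: 93, → 93.
Calling tally.reciproc(), and get 1/93.
Now I run tally.lessen using x: 11/12, giving -337/372.
Next I call tally.over using x: 18/11, — result: -3707/6696.
Calling registry.bind using k: papurn, v: ~it, → nil.
Using registry.bind using k: rapa, v: ci, and observe nil.
I call tally.amplify using x: -62, yielding 3707/108.

Answer: {jocoha=-877, papurn=-3707/6696, rapa=ci, ruma=meva, tridru_ux=-634}


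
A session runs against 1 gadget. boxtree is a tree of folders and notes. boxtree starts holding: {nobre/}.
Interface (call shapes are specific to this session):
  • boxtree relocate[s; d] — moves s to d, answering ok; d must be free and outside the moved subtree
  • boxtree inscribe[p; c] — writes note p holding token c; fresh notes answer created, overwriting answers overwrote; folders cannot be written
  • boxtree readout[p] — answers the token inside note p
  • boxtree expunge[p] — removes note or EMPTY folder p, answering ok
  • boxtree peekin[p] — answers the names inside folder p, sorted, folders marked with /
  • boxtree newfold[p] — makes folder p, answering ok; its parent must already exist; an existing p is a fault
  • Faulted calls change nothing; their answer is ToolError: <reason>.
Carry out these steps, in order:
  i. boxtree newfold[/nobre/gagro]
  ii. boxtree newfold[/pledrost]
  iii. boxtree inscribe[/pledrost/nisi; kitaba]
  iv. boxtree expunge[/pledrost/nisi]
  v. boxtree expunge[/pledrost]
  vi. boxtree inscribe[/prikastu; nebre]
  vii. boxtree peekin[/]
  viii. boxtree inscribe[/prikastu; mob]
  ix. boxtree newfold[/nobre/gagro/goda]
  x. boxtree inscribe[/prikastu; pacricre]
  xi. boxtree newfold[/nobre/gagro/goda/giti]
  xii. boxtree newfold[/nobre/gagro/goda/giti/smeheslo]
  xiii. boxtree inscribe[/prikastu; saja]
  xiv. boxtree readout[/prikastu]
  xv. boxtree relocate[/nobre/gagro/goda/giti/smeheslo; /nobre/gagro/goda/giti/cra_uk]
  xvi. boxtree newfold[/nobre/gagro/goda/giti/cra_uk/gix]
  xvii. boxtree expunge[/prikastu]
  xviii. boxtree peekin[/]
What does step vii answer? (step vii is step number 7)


Answer: [nobre/, prikastu]

Derivation:
[in] boxtree newfold p→/nobre/gagro
  ok
[in] boxtree newfold p→/pledrost
  ok
[in] boxtree inscribe p→/pledrost/nisi c→kitaba
  created
[in] boxtree expunge p→/pledrost/nisi
  ok
[in] boxtree expunge p→/pledrost
  ok
[in] boxtree inscribe p→/prikastu c→nebre
  created
[in] boxtree peekin p→/
  [nobre/, prikastu]
[in] boxtree inscribe p→/prikastu c→mob
  overwrote
[in] boxtree newfold p→/nobre/gagro/goda
  ok
[in] boxtree inscribe p→/prikastu c→pacricre
  overwrote
[in] boxtree newfold p→/nobre/gagro/goda/giti
  ok
[in] boxtree newfold p→/nobre/gagro/goda/giti/smeheslo
  ok
[in] boxtree inscribe p→/prikastu c→saja
  overwrote
[in] boxtree readout p→/prikastu
  saja
[in] boxtree relocate s→/nobre/gagro/goda/giti/smeheslo d→/nobre/gagro/goda/giti/cra_uk
  ok
[in] boxtree newfold p→/nobre/gagro/goda/giti/cra_uk/gix
  ok
[in] boxtree expunge p→/prikastu
  ok
[in] boxtree peekin p→/
  [nobre/]


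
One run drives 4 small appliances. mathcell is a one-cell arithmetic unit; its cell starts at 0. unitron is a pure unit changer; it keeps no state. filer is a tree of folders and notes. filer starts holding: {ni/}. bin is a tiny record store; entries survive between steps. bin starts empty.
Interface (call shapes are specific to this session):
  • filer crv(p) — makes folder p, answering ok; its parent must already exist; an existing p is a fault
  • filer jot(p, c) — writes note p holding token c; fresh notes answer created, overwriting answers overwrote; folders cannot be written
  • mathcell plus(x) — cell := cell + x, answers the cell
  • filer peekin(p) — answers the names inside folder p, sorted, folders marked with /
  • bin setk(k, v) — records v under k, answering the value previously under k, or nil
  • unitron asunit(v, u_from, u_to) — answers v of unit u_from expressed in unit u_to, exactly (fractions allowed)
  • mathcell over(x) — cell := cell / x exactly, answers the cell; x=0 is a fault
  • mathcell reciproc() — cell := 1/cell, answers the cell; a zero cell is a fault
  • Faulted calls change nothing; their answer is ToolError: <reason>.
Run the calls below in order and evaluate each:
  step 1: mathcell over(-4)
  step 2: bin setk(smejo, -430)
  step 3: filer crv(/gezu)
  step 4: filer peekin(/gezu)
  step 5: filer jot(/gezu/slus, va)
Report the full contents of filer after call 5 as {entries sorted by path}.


;; 1. mathcell over(x→-4) ~> 0
;; 2. bin setk(k→smejo, v→-430) ~> nil
;; 3. filer crv(p→/gezu) ~> ok
;; 4. filer peekin(p→/gezu) ~> []
;; 5. filer jot(p→/gezu/slus, c→va) ~> created

Answer: {gezu/, gezu/slus=va, ni/}


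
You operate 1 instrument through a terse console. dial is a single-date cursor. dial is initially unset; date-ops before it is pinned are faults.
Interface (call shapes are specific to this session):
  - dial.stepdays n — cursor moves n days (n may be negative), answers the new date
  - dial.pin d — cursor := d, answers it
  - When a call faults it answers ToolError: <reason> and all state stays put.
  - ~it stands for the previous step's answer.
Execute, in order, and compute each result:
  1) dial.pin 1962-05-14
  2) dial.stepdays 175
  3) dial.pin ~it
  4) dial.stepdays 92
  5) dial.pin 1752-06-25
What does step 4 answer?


Answer: 1963-02-05

Derivation:
I run dial.pin with 1962-05-14, and observe 1962-05-14.
Then dial.stepdays with 175, and get 1962-11-05.
Invoking dial.pin with ~it, and observe 1962-11-05.
Now I run dial.stepdays with 92, which returns 1963-02-05.
I try dial.pin with 1752-06-25, and see 1752-06-25.


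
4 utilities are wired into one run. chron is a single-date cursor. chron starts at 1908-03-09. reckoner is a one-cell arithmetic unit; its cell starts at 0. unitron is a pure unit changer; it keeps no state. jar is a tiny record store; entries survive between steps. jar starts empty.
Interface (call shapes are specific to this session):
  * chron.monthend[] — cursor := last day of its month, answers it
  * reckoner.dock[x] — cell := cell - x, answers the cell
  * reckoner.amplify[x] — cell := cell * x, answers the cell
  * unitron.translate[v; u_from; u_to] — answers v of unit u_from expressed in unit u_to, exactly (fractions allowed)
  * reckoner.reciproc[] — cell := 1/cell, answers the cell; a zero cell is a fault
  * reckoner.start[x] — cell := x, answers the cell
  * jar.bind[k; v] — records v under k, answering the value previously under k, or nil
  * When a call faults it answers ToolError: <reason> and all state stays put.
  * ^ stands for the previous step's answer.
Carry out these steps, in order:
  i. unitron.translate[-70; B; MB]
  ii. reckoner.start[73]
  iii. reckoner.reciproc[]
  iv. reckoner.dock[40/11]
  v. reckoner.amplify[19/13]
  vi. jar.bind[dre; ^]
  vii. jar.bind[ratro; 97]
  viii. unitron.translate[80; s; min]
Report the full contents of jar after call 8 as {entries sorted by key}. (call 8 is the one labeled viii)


Do: unitron.translate[-70; B; MB]
See: -7/100000
Do: reckoner.start[73]
See: 73
Do: reckoner.reciproc[]
See: 1/73
Do: reckoner.dock[40/11]
See: -2909/803
Do: reckoner.amplify[19/13]
See: -55271/10439
Do: jar.bind[dre; ^]
See: nil
Do: jar.bind[ratro; 97]
See: nil
Do: unitron.translate[80; s; min]
See: 4/3

Answer: {dre=-55271/10439, ratro=97}


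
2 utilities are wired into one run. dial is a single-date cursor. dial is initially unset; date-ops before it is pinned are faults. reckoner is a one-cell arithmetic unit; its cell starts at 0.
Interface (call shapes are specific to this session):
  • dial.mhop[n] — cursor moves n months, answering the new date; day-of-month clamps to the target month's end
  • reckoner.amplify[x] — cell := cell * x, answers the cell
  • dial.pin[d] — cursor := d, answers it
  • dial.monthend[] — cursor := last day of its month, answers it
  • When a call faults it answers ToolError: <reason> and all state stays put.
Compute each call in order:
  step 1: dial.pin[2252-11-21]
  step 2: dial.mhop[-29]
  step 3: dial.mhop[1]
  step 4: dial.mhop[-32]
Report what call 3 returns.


> pin d='2252-11-21'
:: 2252-11-21
> mhop n='-29'
:: 2250-06-21
> mhop n='1'
:: 2250-07-21
> mhop n='-32'
:: 2247-11-21

Answer: 2250-07-21
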